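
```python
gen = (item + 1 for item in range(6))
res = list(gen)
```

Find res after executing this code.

Step 1: For each item in range(6), compute item+1:
  item=0: 0+1 = 1
  item=1: 1+1 = 2
  item=2: 2+1 = 3
  item=3: 3+1 = 4
  item=4: 4+1 = 5
  item=5: 5+1 = 6
Therefore res = [1, 2, 3, 4, 5, 6].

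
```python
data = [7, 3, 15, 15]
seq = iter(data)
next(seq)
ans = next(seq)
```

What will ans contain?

Step 1: Create iterator over [7, 3, 15, 15].
Step 2: next() consumes 7.
Step 3: next() returns 3.
Therefore ans = 3.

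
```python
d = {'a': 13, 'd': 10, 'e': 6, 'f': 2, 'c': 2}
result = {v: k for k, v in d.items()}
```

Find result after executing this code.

Step 1: Invert dict (swap keys and values):
  'a': 13 -> 13: 'a'
  'd': 10 -> 10: 'd'
  'e': 6 -> 6: 'e'
  'f': 2 -> 2: 'f'
  'c': 2 -> 2: 'c'
Therefore result = {13: 'a', 10: 'd', 6: 'e', 2: 'c'}.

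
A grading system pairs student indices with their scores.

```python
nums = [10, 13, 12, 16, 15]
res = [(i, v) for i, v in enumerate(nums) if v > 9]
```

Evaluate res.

Step 1: Filter enumerate([10, 13, 12, 16, 15]) keeping v > 9:
  (0, 10): 10 > 9, included
  (1, 13): 13 > 9, included
  (2, 12): 12 > 9, included
  (3, 16): 16 > 9, included
  (4, 15): 15 > 9, included
Therefore res = [(0, 10), (1, 13), (2, 12), (3, 16), (4, 15)].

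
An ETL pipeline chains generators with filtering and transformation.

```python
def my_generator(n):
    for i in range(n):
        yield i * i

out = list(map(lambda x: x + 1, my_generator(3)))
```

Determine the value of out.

Step 1: my_generator(3) yields squares: [0, 1, 4].
Step 2: map adds 1 to each: [1, 2, 5].
Therefore out = [1, 2, 5].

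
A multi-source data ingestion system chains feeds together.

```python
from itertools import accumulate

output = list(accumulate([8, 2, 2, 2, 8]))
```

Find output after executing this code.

Step 1: accumulate computes running sums:
  + 8 = 8
  + 2 = 10
  + 2 = 12
  + 2 = 14
  + 8 = 22
Therefore output = [8, 10, 12, 14, 22].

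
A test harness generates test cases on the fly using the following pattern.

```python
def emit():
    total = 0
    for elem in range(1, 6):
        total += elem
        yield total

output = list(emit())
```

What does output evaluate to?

Step 1: Generator accumulates running sum:
  elem=1: total = 1, yield 1
  elem=2: total = 3, yield 3
  elem=3: total = 6, yield 6
  elem=4: total = 10, yield 10
  elem=5: total = 15, yield 15
Therefore output = [1, 3, 6, 10, 15].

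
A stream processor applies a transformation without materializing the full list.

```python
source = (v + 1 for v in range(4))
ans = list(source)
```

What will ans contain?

Step 1: For each v in range(4), compute v+1:
  v=0: 0+1 = 1
  v=1: 1+1 = 2
  v=2: 2+1 = 3
  v=3: 3+1 = 4
Therefore ans = [1, 2, 3, 4].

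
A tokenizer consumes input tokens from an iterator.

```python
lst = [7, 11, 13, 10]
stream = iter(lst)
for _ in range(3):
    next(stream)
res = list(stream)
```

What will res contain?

Step 1: Create iterator over [7, 11, 13, 10].
Step 2: Advance 3 positions (consuming [7, 11, 13]).
Step 3: list() collects remaining elements: [10].
Therefore res = [10].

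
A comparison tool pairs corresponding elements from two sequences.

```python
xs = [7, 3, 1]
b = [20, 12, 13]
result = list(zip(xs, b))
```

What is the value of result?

Step 1: zip pairs elements at same index:
  Index 0: (7, 20)
  Index 1: (3, 12)
  Index 2: (1, 13)
Therefore result = [(7, 20), (3, 12), (1, 13)].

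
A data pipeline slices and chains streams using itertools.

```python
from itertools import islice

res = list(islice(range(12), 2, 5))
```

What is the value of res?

Step 1: islice(range(12), 2, 5) takes elements at indices [2, 5).
Step 2: Elements: [2, 3, 4].
Therefore res = [2, 3, 4].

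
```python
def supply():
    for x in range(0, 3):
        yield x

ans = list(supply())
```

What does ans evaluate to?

Step 1: The generator yields each value from range(0, 3).
Step 2: list() consumes all yields: [0, 1, 2].
Therefore ans = [0, 1, 2].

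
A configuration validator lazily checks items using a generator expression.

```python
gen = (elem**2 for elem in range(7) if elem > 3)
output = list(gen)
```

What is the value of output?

Step 1: For range(7), keep elem > 3, then square:
  elem=0: 0 <= 3, excluded
  elem=1: 1 <= 3, excluded
  elem=2: 2 <= 3, excluded
  elem=3: 3 <= 3, excluded
  elem=4: 4 > 3, yield 4**2 = 16
  elem=5: 5 > 3, yield 5**2 = 25
  elem=6: 6 > 3, yield 6**2 = 36
Therefore output = [16, 25, 36].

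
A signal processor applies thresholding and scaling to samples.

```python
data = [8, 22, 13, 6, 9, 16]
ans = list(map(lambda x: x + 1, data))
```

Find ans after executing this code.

Step 1: Apply lambda x: x + 1 to each element:
  8 -> 9
  22 -> 23
  13 -> 14
  6 -> 7
  9 -> 10
  16 -> 17
Therefore ans = [9, 23, 14, 7, 10, 17].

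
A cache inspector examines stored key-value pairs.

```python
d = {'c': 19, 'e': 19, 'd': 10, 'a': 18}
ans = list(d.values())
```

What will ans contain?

Step 1: d.values() returns the dictionary values in insertion order.
Therefore ans = [19, 19, 10, 18].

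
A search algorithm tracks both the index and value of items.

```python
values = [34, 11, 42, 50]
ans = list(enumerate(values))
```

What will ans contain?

Step 1: enumerate pairs each element with its index:
  (0, 34)
  (1, 11)
  (2, 42)
  (3, 50)
Therefore ans = [(0, 34), (1, 11), (2, 42), (3, 50)].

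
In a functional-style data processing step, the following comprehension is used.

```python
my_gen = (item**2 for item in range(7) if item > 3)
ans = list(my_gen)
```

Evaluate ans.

Step 1: For range(7), keep item > 3, then square:
  item=0: 0 <= 3, excluded
  item=1: 1 <= 3, excluded
  item=2: 2 <= 3, excluded
  item=3: 3 <= 3, excluded
  item=4: 4 > 3, yield 4**2 = 16
  item=5: 5 > 3, yield 5**2 = 25
  item=6: 6 > 3, yield 6**2 = 36
Therefore ans = [16, 25, 36].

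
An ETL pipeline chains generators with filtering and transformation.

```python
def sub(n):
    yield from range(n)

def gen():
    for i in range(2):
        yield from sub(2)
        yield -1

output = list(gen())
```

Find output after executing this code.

Step 1: For each i in range(2):
  i=0: yield from sub(2) -> [0, 1], then yield -1
  i=1: yield from sub(2) -> [0, 1], then yield -1
Therefore output = [0, 1, -1, 0, 1, -1].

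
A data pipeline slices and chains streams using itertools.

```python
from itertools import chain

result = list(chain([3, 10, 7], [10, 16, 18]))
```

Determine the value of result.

Step 1: chain() concatenates iterables: [3, 10, 7] + [10, 16, 18].
Therefore result = [3, 10, 7, 10, 16, 18].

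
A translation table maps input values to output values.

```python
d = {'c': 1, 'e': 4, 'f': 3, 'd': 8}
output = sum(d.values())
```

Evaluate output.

Step 1: d.values() = [1, 4, 3, 8].
Step 2: sum = 16.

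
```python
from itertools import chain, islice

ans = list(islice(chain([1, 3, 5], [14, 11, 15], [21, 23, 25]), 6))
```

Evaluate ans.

Step 1: chain([1, 3, 5], [14, 11, 15], [21, 23, 25]) = [1, 3, 5, 14, 11, 15, 21, 23, 25].
Step 2: islice takes first 6 elements: [1, 3, 5, 14, 11, 15].
Therefore ans = [1, 3, 5, 14, 11, 15].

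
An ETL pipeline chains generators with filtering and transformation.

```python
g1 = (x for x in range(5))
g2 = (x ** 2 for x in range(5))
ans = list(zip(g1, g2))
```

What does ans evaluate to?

Step 1: g1 produces [0, 1, 2, 3, 4].
Step 2: g2 produces [0, 1, 4, 9, 16].
Step 3: zip pairs them: [(0, 0), (1, 1), (2, 4), (3, 9), (4, 16)].
Therefore ans = [(0, 0), (1, 1), (2, 4), (3, 9), (4, 16)].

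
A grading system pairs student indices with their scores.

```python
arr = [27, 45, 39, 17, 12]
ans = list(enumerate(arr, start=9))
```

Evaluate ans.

Step 1: enumerate with start=9:
  (9, 27)
  (10, 45)
  (11, 39)
  (12, 17)
  (13, 12)
Therefore ans = [(9, 27), (10, 45), (11, 39), (12, 17), (13, 12)].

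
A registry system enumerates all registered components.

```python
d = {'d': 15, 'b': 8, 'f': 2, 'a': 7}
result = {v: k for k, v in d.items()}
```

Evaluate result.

Step 1: Invert dict (swap keys and values):
  'd': 15 -> 15: 'd'
  'b': 8 -> 8: 'b'
  'f': 2 -> 2: 'f'
  'a': 7 -> 7: 'a'
Therefore result = {15: 'd', 8: 'b', 2: 'f', 7: 'a'}.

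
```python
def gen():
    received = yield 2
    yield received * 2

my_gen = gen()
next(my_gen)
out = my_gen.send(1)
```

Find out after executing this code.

Step 1: next(my_gen) advances to first yield, producing 2.
Step 2: send(1) resumes, received = 1.
Step 3: yield received * 2 = 1 * 2 = 2.
Therefore out = 2.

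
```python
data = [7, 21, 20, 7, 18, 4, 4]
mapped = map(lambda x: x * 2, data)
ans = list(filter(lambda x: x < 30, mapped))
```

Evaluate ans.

Step 1: Map x * 2:
  7 -> 14
  21 -> 42
  20 -> 40
  7 -> 14
  18 -> 36
  4 -> 8
  4 -> 8
Step 2: Filter for < 30:
  14: kept
  42: removed
  40: removed
  14: kept
  36: removed
  8: kept
  8: kept
Therefore ans = [14, 14, 8, 8].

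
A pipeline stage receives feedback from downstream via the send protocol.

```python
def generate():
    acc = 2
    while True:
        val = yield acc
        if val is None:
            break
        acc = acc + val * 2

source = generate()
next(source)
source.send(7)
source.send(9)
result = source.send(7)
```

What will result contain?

Step 1: next() -> yield acc=2.
Step 2: send(7) -> val=7, acc = 2 + 7*2 = 16, yield 16.
Step 3: send(9) -> val=9, acc = 16 + 9*2 = 34, yield 34.
Step 4: send(7) -> val=7, acc = 34 + 7*2 = 48, yield 48.
Therefore result = 48.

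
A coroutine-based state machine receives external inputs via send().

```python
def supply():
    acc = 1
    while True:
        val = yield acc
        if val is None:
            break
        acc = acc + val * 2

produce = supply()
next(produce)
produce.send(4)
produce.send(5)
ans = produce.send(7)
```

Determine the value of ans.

Step 1: next() -> yield acc=1.
Step 2: send(4) -> val=4, acc = 1 + 4*2 = 9, yield 9.
Step 3: send(5) -> val=5, acc = 9 + 5*2 = 19, yield 19.
Step 4: send(7) -> val=7, acc = 19 + 7*2 = 33, yield 33.
Therefore ans = 33.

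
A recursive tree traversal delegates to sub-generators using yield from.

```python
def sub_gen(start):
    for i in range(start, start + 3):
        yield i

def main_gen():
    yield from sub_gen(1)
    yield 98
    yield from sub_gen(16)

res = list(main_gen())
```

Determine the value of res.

Step 1: main_gen() delegates to sub_gen(1):
  yield 1
  yield 2
  yield 3
Step 2: yield 98
Step 3: Delegates to sub_gen(16):
  yield 16
  yield 17
  yield 18
Therefore res = [1, 2, 3, 98, 16, 17, 18].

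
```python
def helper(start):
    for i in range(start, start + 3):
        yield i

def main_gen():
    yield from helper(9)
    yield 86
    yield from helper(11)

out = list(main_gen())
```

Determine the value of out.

Step 1: main_gen() delegates to helper(9):
  yield 9
  yield 10
  yield 11
Step 2: yield 86
Step 3: Delegates to helper(11):
  yield 11
  yield 12
  yield 13
Therefore out = [9, 10, 11, 86, 11, 12, 13].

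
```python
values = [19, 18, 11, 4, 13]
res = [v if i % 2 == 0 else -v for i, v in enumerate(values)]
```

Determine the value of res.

Step 1: For each (i, v), keep v if i is even, negate if odd:
  i=0 (even): keep 19
  i=1 (odd): negate to -18
  i=2 (even): keep 11
  i=3 (odd): negate to -4
  i=4 (even): keep 13
Therefore res = [19, -18, 11, -4, 13].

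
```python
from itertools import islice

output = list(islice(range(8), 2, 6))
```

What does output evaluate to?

Step 1: islice(range(8), 2, 6) takes elements at indices [2, 6).
Step 2: Elements: [2, 3, 4, 5].
Therefore output = [2, 3, 4, 5].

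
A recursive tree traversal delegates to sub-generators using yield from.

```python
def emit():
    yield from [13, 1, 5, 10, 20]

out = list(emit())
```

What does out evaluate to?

Step 1: yield from delegates to the iterable, yielding each element.
Step 2: Collected values: [13, 1, 5, 10, 20].
Therefore out = [13, 1, 5, 10, 20].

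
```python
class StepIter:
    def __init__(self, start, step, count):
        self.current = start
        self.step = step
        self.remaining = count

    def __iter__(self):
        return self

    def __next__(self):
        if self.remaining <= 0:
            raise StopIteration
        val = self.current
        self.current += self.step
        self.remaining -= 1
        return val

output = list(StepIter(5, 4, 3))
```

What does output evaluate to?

Step 1: StepIter starts at 5, increments by 4, for 3 steps:
  Yield 5, then current += 4
  Yield 9, then current += 4
  Yield 13, then current += 4
Therefore output = [5, 9, 13].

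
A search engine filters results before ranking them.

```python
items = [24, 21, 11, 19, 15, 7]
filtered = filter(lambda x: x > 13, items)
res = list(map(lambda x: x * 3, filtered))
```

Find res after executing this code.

Step 1: Filter items for elements > 13:
  24: kept
  21: kept
  11: removed
  19: kept
  15: kept
  7: removed
Step 2: Map x * 3 on filtered [24, 21, 19, 15]:
  24 -> 72
  21 -> 63
  19 -> 57
  15 -> 45
Therefore res = [72, 63, 57, 45].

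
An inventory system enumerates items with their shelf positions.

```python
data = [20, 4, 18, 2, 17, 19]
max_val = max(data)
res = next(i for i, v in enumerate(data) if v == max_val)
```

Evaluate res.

Step 1: max([20, 4, 18, 2, 17, 19]) = 20.
Step 2: Find first index where value == 20:
  Index 0: 20 == 20, found!
Therefore res = 0.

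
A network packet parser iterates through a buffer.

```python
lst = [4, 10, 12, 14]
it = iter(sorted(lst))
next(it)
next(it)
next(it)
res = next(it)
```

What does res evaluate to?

Step 1: sorted([4, 10, 12, 14]) = [4, 10, 12, 14].
Step 2: Create iterator and skip 3 elements.
Step 3: next() returns 14.
Therefore res = 14.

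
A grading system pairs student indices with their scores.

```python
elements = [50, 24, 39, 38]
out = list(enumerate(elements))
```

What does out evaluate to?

Step 1: enumerate pairs each element with its index:
  (0, 50)
  (1, 24)
  (2, 39)
  (3, 38)
Therefore out = [(0, 50), (1, 24), (2, 39), (3, 38)].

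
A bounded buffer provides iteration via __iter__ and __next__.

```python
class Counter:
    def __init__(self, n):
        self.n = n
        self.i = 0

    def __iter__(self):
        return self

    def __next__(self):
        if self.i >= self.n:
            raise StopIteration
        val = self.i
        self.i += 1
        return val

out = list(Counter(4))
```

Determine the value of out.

Step 1: Counter(4) creates an iterator counting 0 to 3.
Step 2: list() consumes all values: [0, 1, 2, 3].
Therefore out = [0, 1, 2, 3].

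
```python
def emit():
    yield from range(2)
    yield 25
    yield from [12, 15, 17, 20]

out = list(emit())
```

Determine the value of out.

Step 1: Trace yields in order:
  yield 0
  yield 1
  yield 25
  yield 12
  yield 15
  yield 17
  yield 20
Therefore out = [0, 1, 25, 12, 15, 17, 20].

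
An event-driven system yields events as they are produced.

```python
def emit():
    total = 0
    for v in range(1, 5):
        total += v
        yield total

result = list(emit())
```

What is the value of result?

Step 1: Generator accumulates running sum:
  v=1: total = 1, yield 1
  v=2: total = 3, yield 3
  v=3: total = 6, yield 6
  v=4: total = 10, yield 10
Therefore result = [1, 3, 6, 10].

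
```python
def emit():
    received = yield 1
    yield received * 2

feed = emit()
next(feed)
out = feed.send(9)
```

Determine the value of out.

Step 1: next(feed) advances to first yield, producing 1.
Step 2: send(9) resumes, received = 9.
Step 3: yield received * 2 = 9 * 2 = 18.
Therefore out = 18.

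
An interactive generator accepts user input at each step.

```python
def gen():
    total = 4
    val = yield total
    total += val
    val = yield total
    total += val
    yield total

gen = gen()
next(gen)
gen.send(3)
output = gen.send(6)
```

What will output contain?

Step 1: next() -> yield total=4.
Step 2: send(3) -> val=3, total = 4+3 = 7, yield 7.
Step 3: send(6) -> val=6, total = 7+6 = 13, yield 13.
Therefore output = 13.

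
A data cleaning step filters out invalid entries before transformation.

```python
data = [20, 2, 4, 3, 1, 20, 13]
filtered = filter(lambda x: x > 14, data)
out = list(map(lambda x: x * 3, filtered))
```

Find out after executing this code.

Step 1: Filter data for elements > 14:
  20: kept
  2: removed
  4: removed
  3: removed
  1: removed
  20: kept
  13: removed
Step 2: Map x * 3 on filtered [20, 20]:
  20 -> 60
  20 -> 60
Therefore out = [60, 60].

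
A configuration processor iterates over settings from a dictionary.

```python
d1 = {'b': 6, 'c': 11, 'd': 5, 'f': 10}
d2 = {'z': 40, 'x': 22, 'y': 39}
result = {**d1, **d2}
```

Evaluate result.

Step 1: Merge d1 and d2 (d2 values override on key conflicts).
Step 2: d1 has keys ['b', 'c', 'd', 'f'], d2 has keys ['z', 'x', 'y'].
Therefore result = {'b': 6, 'c': 11, 'd': 5, 'f': 10, 'z': 40, 'x': 22, 'y': 39}.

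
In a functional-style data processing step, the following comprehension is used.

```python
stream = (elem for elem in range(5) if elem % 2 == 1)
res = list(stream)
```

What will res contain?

Step 1: Filter range(5) keeping only odd values:
  elem=0: even, excluded
  elem=1: odd, included
  elem=2: even, excluded
  elem=3: odd, included
  elem=4: even, excluded
Therefore res = [1, 3].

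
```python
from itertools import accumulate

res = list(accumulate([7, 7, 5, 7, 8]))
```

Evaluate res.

Step 1: accumulate computes running sums:
  + 7 = 7
  + 7 = 14
  + 5 = 19
  + 7 = 26
  + 8 = 34
Therefore res = [7, 14, 19, 26, 34].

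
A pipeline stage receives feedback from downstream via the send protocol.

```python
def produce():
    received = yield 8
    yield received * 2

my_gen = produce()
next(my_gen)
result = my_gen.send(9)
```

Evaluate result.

Step 1: next(my_gen) advances to first yield, producing 8.
Step 2: send(9) resumes, received = 9.
Step 3: yield received * 2 = 9 * 2 = 18.
Therefore result = 18.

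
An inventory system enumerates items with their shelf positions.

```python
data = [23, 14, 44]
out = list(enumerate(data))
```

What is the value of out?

Step 1: enumerate pairs each element with its index:
  (0, 23)
  (1, 14)
  (2, 44)
Therefore out = [(0, 23), (1, 14), (2, 44)].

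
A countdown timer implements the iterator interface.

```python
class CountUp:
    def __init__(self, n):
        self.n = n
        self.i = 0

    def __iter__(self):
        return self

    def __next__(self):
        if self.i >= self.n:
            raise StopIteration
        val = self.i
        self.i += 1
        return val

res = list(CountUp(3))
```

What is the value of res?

Step 1: CountUp(3) creates an iterator counting 0 to 2.
Step 2: list() consumes all values: [0, 1, 2].
Therefore res = [0, 1, 2].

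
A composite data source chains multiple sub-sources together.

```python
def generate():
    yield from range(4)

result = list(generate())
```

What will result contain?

Step 1: yield from delegates to the iterable, yielding each element.
Step 2: Collected values: [0, 1, 2, 3].
Therefore result = [0, 1, 2, 3].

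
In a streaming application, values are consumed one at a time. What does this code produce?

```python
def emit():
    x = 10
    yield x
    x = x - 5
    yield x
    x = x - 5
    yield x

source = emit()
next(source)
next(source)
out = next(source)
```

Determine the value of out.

Step 1: Trace through generator execution:
  Yield 1: x starts at 10, yield 10
  Yield 2: x = 10 - 5 = 5, yield 5
  Yield 3: x = 5 - 5 = 0, yield 0
Step 2: First next() gets 10, second next() gets the second value, third next() yields 0.
Therefore out = 0.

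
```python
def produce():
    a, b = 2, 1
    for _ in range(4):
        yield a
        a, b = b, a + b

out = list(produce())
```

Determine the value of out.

Step 1: Fibonacci-like sequence starting with a=2, b=1:
  Iteration 1: yield a=2, then a,b = 1,3
  Iteration 2: yield a=1, then a,b = 3,4
  Iteration 3: yield a=3, then a,b = 4,7
  Iteration 4: yield a=4, then a,b = 7,11
Therefore out = [2, 1, 3, 4].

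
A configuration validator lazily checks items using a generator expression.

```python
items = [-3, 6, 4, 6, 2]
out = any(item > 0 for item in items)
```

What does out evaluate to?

Step 1: Check item > 0 for each element in [-3, 6, 4, 6, 2]:
  -3 > 0: False
  6 > 0: True
  4 > 0: True
  6 > 0: True
  2 > 0: True
Step 2: any() returns True.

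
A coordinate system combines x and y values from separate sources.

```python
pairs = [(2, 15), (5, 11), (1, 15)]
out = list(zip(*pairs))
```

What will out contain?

Step 1: zip(*pairs) transposes: unzips [(2, 15), (5, 11), (1, 15)] into separate sequences.
Step 2: First elements: (2, 5, 1), second elements: (15, 11, 15).
Therefore out = [(2, 5, 1), (15, 11, 15)].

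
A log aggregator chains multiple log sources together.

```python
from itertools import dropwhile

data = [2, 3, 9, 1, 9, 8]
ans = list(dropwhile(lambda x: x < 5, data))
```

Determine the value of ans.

Step 1: dropwhile drops elements while < 5:
  2 < 5: dropped
  3 < 5: dropped
  9: kept (dropping stopped)
Step 2: Remaining elements kept regardless of condition.
Therefore ans = [9, 1, 9, 8].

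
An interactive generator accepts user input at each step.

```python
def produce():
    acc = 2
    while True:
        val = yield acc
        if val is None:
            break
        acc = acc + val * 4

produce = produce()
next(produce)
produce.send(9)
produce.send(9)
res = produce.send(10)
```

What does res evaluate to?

Step 1: next() -> yield acc=2.
Step 2: send(9) -> val=9, acc = 2 + 9*4 = 38, yield 38.
Step 3: send(9) -> val=9, acc = 38 + 9*4 = 74, yield 74.
Step 4: send(10) -> val=10, acc = 74 + 10*4 = 114, yield 114.
Therefore res = 114.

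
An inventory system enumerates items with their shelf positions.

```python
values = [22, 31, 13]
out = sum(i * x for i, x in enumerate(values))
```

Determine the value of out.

Step 1: Compute i * x for each (i, x) in enumerate([22, 31, 13]):
  i=0, x=22: 0*22 = 0
  i=1, x=31: 1*31 = 31
  i=2, x=13: 2*13 = 26
Step 2: sum = 0 + 31 + 26 = 57.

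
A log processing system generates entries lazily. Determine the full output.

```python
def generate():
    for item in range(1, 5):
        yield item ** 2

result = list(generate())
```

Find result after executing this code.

Step 1: For each item in range(1, 5), yield item**2:
  item=1: yield 1**2 = 1
  item=2: yield 2**2 = 4
  item=3: yield 3**2 = 9
  item=4: yield 4**2 = 16
Therefore result = [1, 4, 9, 16].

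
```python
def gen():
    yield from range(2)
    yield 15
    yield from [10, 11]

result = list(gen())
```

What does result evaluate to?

Step 1: Trace yields in order:
  yield 0
  yield 1
  yield 15
  yield 10
  yield 11
Therefore result = [0, 1, 15, 10, 11].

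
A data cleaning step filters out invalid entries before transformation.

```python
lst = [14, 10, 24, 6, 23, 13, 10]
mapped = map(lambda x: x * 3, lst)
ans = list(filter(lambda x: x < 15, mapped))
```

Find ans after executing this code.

Step 1: Map x * 3:
  14 -> 42
  10 -> 30
  24 -> 72
  6 -> 18
  23 -> 69
  13 -> 39
  10 -> 30
Step 2: Filter for < 15:
  42: removed
  30: removed
  72: removed
  18: removed
  69: removed
  39: removed
  30: removed
Therefore ans = [].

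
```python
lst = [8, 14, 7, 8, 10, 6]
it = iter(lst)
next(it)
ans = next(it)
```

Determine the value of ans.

Step 1: Create iterator over [8, 14, 7, 8, 10, 6].
Step 2: next() consumes 8.
Step 3: next() returns 14.
Therefore ans = 14.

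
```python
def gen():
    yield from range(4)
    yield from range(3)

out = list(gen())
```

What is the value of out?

Step 1: Trace yields in order:
  yield 0
  yield 1
  yield 2
  yield 3
  yield 0
  yield 1
  yield 2
Therefore out = [0, 1, 2, 3, 0, 1, 2].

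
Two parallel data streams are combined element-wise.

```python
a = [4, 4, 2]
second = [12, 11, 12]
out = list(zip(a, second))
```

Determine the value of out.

Step 1: zip pairs elements at same index:
  Index 0: (4, 12)
  Index 1: (4, 11)
  Index 2: (2, 12)
Therefore out = [(4, 12), (4, 11), (2, 12)].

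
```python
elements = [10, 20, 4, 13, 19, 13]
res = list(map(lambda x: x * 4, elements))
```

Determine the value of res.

Step 1: Apply lambda x: x * 4 to each element:
  10 -> 40
  20 -> 80
  4 -> 16
  13 -> 52
  19 -> 76
  13 -> 52
Therefore res = [40, 80, 16, 52, 76, 52].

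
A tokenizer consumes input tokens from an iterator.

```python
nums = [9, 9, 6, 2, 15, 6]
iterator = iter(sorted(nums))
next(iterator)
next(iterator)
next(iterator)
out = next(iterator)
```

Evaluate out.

Step 1: sorted([9, 9, 6, 2, 15, 6]) = [2, 6, 6, 9, 9, 15].
Step 2: Create iterator and skip 3 elements.
Step 3: next() returns 9.
Therefore out = 9.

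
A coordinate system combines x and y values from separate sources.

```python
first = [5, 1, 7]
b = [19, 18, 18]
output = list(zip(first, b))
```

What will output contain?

Step 1: zip pairs elements at same index:
  Index 0: (5, 19)
  Index 1: (1, 18)
  Index 2: (7, 18)
Therefore output = [(5, 19), (1, 18), (7, 18)].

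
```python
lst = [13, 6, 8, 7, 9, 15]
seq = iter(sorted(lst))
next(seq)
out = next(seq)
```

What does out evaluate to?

Step 1: sorted([13, 6, 8, 7, 9, 15]) = [6, 7, 8, 9, 13, 15].
Step 2: Create iterator and skip 1 elements.
Step 3: next() returns 7.
Therefore out = 7.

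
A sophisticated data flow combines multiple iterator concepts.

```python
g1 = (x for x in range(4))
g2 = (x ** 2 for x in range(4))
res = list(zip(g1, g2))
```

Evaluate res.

Step 1: g1 produces [0, 1, 2, 3].
Step 2: g2 produces [0, 1, 4, 9].
Step 3: zip pairs them: [(0, 0), (1, 1), (2, 4), (3, 9)].
Therefore res = [(0, 0), (1, 1), (2, 4), (3, 9)].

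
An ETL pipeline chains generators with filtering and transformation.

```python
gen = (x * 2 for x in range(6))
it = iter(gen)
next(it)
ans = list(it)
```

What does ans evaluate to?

Step 1: Generator produces [0, 2, 4, 6, 8, 10].
Step 2: next(it) consumes first element (0).
Step 3: list(it) collects remaining: [2, 4, 6, 8, 10].
Therefore ans = [2, 4, 6, 8, 10].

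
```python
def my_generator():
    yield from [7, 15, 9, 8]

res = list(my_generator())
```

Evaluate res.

Step 1: yield from delegates to the iterable, yielding each element.
Step 2: Collected values: [7, 15, 9, 8].
Therefore res = [7, 15, 9, 8].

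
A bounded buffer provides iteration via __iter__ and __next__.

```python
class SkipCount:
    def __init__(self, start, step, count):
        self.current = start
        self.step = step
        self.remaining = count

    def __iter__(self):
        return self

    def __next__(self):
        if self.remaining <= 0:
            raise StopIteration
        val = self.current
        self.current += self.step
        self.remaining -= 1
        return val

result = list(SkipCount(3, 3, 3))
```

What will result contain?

Step 1: SkipCount starts at 3, increments by 3, for 3 steps:
  Yield 3, then current += 3
  Yield 6, then current += 3
  Yield 9, then current += 3
Therefore result = [3, 6, 9].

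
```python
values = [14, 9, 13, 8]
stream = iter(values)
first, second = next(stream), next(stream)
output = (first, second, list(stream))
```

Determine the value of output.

Step 1: Create iterator over [14, 9, 13, 8].
Step 2: first = 14, second = 9.
Step 3: Remaining elements: [13, 8].
Therefore output = (14, 9, [13, 8]).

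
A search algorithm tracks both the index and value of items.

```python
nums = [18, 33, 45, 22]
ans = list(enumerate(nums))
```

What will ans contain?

Step 1: enumerate pairs each element with its index:
  (0, 18)
  (1, 33)
  (2, 45)
  (3, 22)
Therefore ans = [(0, 18), (1, 33), (2, 45), (3, 22)].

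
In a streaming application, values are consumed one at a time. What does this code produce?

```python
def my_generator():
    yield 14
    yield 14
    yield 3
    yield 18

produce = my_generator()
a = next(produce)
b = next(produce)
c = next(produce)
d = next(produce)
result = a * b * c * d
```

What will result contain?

Step 1: Create generator and consume all values:
  a = next(produce) = 14
  b = next(produce) = 14
  c = next(produce) = 3
  d = next(produce) = 18
Step 2: result = 14 * 14 * 3 * 18 = 10584.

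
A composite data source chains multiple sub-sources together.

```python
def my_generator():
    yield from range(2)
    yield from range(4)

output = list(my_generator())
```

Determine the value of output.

Step 1: Trace yields in order:
  yield 0
  yield 1
  yield 0
  yield 1
  yield 2
  yield 3
Therefore output = [0, 1, 0, 1, 2, 3].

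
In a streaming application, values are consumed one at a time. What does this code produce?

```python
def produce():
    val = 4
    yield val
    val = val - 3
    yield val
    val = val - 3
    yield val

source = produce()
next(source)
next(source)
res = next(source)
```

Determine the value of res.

Step 1: Trace through generator execution:
  Yield 1: val starts at 4, yield 4
  Yield 2: val = 4 - 3 = 1, yield 1
  Yield 3: val = 1 - 3 = -2, yield -2
Step 2: First next() gets 4, second next() gets the second value, third next() yields -2.
Therefore res = -2.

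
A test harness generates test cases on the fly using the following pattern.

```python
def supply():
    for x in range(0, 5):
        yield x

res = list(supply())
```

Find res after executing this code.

Step 1: The generator yields each value from range(0, 5).
Step 2: list() consumes all yields: [0, 1, 2, 3, 4].
Therefore res = [0, 1, 2, 3, 4].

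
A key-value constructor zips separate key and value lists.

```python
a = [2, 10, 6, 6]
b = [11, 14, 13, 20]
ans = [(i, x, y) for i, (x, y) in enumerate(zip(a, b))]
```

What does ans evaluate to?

Step 1: enumerate(zip(a, b)) gives index with paired elements:
  i=0: (2, 11)
  i=1: (10, 14)
  i=2: (6, 13)
  i=3: (6, 20)
Therefore ans = [(0, 2, 11), (1, 10, 14), (2, 6, 13), (3, 6, 20)].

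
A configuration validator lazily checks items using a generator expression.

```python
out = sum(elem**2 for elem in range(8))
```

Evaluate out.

Step 1: Compute elem**2 for each elem in range(8):
  elem=0: 0**2 = 0
  elem=1: 1**2 = 1
  elem=2: 2**2 = 4
  elem=3: 3**2 = 9
  elem=4: 4**2 = 16
  elem=5: 5**2 = 25
  elem=6: 6**2 = 36
  elem=7: 7**2 = 49
Step 2: sum = 0 + 1 + 4 + 9 + 16 + 25 + 36 + 49 = 140.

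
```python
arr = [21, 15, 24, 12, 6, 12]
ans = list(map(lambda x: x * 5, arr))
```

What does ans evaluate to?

Step 1: Apply lambda x: x * 5 to each element:
  21 -> 105
  15 -> 75
  24 -> 120
  12 -> 60
  6 -> 30
  12 -> 60
Therefore ans = [105, 75, 120, 60, 30, 60].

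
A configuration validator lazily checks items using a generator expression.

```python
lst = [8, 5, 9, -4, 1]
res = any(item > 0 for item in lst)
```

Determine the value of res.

Step 1: Check item > 0 for each element in [8, 5, 9, -4, 1]:
  8 > 0: True
  5 > 0: True
  9 > 0: True
  -4 > 0: False
  1 > 0: True
Step 2: any() returns True.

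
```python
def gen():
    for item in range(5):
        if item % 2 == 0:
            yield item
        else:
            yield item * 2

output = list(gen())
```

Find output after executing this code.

Step 1: For each item in range(5), yield item if even, else item*2:
  item=0 (even): yield 0
  item=1 (odd): yield 1*2 = 2
  item=2 (even): yield 2
  item=3 (odd): yield 3*2 = 6
  item=4 (even): yield 4
Therefore output = [0, 2, 2, 6, 4].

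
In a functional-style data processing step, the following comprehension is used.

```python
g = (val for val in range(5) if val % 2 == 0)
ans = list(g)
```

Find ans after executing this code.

Step 1: Filter range(5) keeping only even values:
  val=0: even, included
  val=1: odd, excluded
  val=2: even, included
  val=3: odd, excluded
  val=4: even, included
Therefore ans = [0, 2, 4].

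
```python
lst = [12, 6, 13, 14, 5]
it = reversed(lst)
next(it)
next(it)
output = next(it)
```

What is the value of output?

Step 1: reversed([12, 6, 13, 14, 5]) gives iterator: [5, 14, 13, 6, 12].
Step 2: First next() = 5, second next() = 14.
Step 3: Third next() = 13.
Therefore output = 13.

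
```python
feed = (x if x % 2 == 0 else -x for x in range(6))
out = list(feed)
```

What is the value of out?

Step 1: For each x in range(6), yield x if even, else -x:
  x=0: even, yield 0
  x=1: odd, yield -1
  x=2: even, yield 2
  x=3: odd, yield -3
  x=4: even, yield 4
  x=5: odd, yield -5
Therefore out = [0, -1, 2, -3, 4, -5].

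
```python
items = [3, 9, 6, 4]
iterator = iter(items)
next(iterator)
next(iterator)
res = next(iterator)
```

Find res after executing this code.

Step 1: Create iterator over [3, 9, 6, 4].
Step 2: next() consumes 3.
Step 3: next() consumes 9.
Step 4: next() returns 6.
Therefore res = 6.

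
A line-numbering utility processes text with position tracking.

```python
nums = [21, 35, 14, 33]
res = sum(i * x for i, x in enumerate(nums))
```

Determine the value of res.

Step 1: Compute i * x for each (i, x) in enumerate([21, 35, 14, 33]):
  i=0, x=21: 0*21 = 0
  i=1, x=35: 1*35 = 35
  i=2, x=14: 2*14 = 28
  i=3, x=33: 3*33 = 99
Step 2: sum = 0 + 35 + 28 + 99 = 162.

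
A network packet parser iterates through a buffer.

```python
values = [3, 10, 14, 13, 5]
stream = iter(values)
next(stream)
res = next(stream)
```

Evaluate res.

Step 1: Create iterator over [3, 10, 14, 13, 5].
Step 2: next() consumes 3.
Step 3: next() returns 10.
Therefore res = 10.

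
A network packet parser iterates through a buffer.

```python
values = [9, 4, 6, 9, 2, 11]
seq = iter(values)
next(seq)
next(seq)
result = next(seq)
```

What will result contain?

Step 1: Create iterator over [9, 4, 6, 9, 2, 11].
Step 2: next() consumes 9.
Step 3: next() consumes 4.
Step 4: next() returns 6.
Therefore result = 6.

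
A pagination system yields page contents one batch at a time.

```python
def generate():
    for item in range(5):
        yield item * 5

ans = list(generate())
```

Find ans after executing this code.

Step 1: For each item in range(5), yield item * 5:
  item=0: yield 0 * 5 = 0
  item=1: yield 1 * 5 = 5
  item=2: yield 2 * 5 = 10
  item=3: yield 3 * 5 = 15
  item=4: yield 4 * 5 = 20
Therefore ans = [0, 5, 10, 15, 20].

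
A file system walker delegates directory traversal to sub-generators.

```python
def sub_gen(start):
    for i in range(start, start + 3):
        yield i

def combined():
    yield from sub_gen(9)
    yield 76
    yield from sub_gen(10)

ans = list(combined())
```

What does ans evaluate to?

Step 1: combined() delegates to sub_gen(9):
  yield 9
  yield 10
  yield 11
Step 2: yield 76
Step 3: Delegates to sub_gen(10):
  yield 10
  yield 11
  yield 12
Therefore ans = [9, 10, 11, 76, 10, 11, 12].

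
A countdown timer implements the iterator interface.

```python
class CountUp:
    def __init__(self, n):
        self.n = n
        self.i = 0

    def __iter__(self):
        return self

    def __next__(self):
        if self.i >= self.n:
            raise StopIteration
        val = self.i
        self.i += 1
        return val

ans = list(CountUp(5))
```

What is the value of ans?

Step 1: CountUp(5) creates an iterator counting 0 to 4.
Step 2: list() consumes all values: [0, 1, 2, 3, 4].
Therefore ans = [0, 1, 2, 3, 4].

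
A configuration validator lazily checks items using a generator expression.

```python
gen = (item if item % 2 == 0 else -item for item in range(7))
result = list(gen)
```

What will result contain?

Step 1: For each item in range(7), yield item if even, else -item:
  item=0: even, yield 0
  item=1: odd, yield -1
  item=2: even, yield 2
  item=3: odd, yield -3
  item=4: even, yield 4
  item=5: odd, yield -5
  item=6: even, yield 6
Therefore result = [0, -1, 2, -3, 4, -5, 6].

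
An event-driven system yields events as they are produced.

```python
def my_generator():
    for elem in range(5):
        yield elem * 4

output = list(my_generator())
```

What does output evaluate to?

Step 1: For each elem in range(5), yield elem * 4:
  elem=0: yield 0 * 4 = 0
  elem=1: yield 1 * 4 = 4
  elem=2: yield 2 * 4 = 8
  elem=3: yield 3 * 4 = 12
  elem=4: yield 4 * 4 = 16
Therefore output = [0, 4, 8, 12, 16].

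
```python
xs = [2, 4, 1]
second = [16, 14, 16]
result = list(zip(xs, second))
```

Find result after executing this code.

Step 1: zip pairs elements at same index:
  Index 0: (2, 16)
  Index 1: (4, 14)
  Index 2: (1, 16)
Therefore result = [(2, 16), (4, 14), (1, 16)].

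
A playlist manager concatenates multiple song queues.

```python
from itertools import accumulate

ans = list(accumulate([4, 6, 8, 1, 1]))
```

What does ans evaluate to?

Step 1: accumulate computes running sums:
  + 4 = 4
  + 6 = 10
  + 8 = 18
  + 1 = 19
  + 1 = 20
Therefore ans = [4, 10, 18, 19, 20].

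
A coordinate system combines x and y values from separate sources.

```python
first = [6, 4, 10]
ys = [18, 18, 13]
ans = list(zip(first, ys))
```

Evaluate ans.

Step 1: zip pairs elements at same index:
  Index 0: (6, 18)
  Index 1: (4, 18)
  Index 2: (10, 13)
Therefore ans = [(6, 18), (4, 18), (10, 13)].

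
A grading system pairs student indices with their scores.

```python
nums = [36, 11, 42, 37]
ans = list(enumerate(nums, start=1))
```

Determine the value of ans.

Step 1: enumerate with start=1:
  (1, 36)
  (2, 11)
  (3, 42)
  (4, 37)
Therefore ans = [(1, 36), (2, 11), (3, 42), (4, 37)].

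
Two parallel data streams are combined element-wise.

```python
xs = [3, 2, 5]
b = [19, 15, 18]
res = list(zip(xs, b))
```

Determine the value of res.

Step 1: zip pairs elements at same index:
  Index 0: (3, 19)
  Index 1: (2, 15)
  Index 2: (5, 18)
Therefore res = [(3, 19), (2, 15), (5, 18)].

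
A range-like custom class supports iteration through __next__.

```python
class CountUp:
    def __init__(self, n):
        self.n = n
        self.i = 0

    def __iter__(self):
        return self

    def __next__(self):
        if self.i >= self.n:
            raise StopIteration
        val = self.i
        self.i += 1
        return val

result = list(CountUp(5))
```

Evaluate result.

Step 1: CountUp(5) creates an iterator counting 0 to 4.
Step 2: list() consumes all values: [0, 1, 2, 3, 4].
Therefore result = [0, 1, 2, 3, 4].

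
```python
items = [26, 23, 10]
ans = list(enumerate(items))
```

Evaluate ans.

Step 1: enumerate pairs each element with its index:
  (0, 26)
  (1, 23)
  (2, 10)
Therefore ans = [(0, 26), (1, 23), (2, 10)].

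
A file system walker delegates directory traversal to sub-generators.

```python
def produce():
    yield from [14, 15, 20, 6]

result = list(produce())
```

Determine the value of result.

Step 1: yield from delegates to the iterable, yielding each element.
Step 2: Collected values: [14, 15, 20, 6].
Therefore result = [14, 15, 20, 6].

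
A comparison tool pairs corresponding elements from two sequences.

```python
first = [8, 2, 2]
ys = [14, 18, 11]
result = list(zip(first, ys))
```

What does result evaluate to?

Step 1: zip pairs elements at same index:
  Index 0: (8, 14)
  Index 1: (2, 18)
  Index 2: (2, 11)
Therefore result = [(8, 14), (2, 18), (2, 11)].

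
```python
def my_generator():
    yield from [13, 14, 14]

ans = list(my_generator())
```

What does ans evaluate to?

Step 1: yield from delegates to the iterable, yielding each element.
Step 2: Collected values: [13, 14, 14].
Therefore ans = [13, 14, 14].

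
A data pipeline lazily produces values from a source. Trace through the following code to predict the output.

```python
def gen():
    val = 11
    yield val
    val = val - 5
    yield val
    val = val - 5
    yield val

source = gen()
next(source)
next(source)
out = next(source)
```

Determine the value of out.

Step 1: Trace through generator execution:
  Yield 1: val starts at 11, yield 11
  Yield 2: val = 11 - 5 = 6, yield 6
  Yield 3: val = 6 - 5 = 1, yield 1
Step 2: First next() gets 11, second next() gets the second value, third next() yields 1.
Therefore out = 1.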